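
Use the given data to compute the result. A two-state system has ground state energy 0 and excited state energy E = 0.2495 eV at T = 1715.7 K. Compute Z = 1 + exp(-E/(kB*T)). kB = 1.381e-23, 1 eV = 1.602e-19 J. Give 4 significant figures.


Step 1: Compute beta*E = E*eV/(kB*T) = 0.2495*1.602e-19/(1.381e-23*1715.7) = 1.687
Step 2: exp(-beta*E) = exp(-1.687) = 0.1851
Step 3: Z = 1 + 0.1851 = 1.185

1.185


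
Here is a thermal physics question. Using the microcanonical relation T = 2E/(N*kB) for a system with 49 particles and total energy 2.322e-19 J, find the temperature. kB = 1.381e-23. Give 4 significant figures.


Step 1: Numerator = 2*E = 2*2.322e-19 = 4.644e-19 J
Step 2: Denominator = N*kB = 49*1.381e-23 = 6.767e-22
Step 3: T = 4.644e-19 / 6.767e-22 = 686.3 K

686.3


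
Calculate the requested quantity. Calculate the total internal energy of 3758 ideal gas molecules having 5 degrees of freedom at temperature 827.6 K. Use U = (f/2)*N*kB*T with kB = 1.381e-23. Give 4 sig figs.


Step 1: f/2 = 5/2 = 2.5
Step 2: N*kB*T = 3758*1.381e-23*827.6 = 4.295e-17
Step 3: U = 2.5 * 4.295e-17 = 1.074e-16 J

1.074e-16


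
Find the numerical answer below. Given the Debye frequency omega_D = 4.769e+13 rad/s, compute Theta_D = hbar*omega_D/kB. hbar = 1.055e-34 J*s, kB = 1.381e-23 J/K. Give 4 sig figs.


Step 1: hbar*omega_D = 1.055e-34 * 4.769e+13 = 5.031e-21 J
Step 2: Theta_D = 5.031e-21 / 1.381e-23
Step 3: Theta_D = 364.3 K

364.3


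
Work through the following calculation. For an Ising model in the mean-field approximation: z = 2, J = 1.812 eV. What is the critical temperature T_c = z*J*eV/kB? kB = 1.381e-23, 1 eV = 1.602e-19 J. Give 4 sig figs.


Step 1: z*J = 2*1.812 = 3.624 eV
Step 2: Convert to Joules: 3.624*1.602e-19 = 5.806e-19 J
Step 3: T_c = 5.806e-19 / 1.381e-23 = 4.204e+04 K

4.204e+04


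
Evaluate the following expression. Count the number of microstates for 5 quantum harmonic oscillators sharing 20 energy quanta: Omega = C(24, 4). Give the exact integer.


Step 1: Use binomial coefficient C(24, 4)
Step 2: Numerator = 24! / 20!
Step 3: Denominator = 4!
Step 4: Omega = 10626

10626


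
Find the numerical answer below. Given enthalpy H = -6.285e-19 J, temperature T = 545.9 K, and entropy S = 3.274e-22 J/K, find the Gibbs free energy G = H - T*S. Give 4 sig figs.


Step 1: T*S = 545.9 * 3.274e-22 = 1.787e-19 J
Step 2: G = H - T*S = -6.285e-19 - 1.787e-19
Step 3: G = -8.072e-19 J

-8.072e-19


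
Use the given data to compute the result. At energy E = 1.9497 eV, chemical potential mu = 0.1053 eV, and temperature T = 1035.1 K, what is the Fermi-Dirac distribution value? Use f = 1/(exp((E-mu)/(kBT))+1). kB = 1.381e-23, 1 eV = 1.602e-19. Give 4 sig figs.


Step 1: (E - mu) = 1.9497 - 0.1053 = 1.844 eV
Step 2: Convert: (E-mu)*eV = 2.955e-19 J
Step 3: x = (E-mu)*eV/(kB*T) = 20.67
Step 4: f = 1/(exp(20.67)+1) = 1.055e-09

1.055e-09


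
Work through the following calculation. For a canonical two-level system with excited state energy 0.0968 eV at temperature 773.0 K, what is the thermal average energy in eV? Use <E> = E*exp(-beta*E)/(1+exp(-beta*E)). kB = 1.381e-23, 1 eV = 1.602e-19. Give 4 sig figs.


Step 1: beta*E = 0.0968*1.602e-19/(1.381e-23*773.0) = 1.453
Step 2: exp(-beta*E) = 0.2339
Step 3: <E> = 0.0968*0.2339/(1+0.2339) = 0.01835 eV

0.01835


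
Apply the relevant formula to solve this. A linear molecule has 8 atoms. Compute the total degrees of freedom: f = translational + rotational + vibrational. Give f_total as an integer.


Step 1: Translational DOF = 3
Step 2: Rotational DOF (linear) = 2
Step 3: Vibrational DOF = 3*8 - 5 = 19
Step 4: Total = 3 + 2 + 19 = 24

24


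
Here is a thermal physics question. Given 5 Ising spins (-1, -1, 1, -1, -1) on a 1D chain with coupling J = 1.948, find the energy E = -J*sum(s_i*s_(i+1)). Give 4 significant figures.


Step 1: Nearest-neighbor products: 1, -1, -1, 1
Step 2: Sum of products = 0
Step 3: E = -1.948 * 0 = 0

0


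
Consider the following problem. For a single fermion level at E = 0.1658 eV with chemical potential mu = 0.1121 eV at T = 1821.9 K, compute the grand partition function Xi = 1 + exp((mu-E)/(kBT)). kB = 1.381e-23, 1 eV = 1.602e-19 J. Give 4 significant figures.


Step 1: (mu - E) = 0.1121 - 0.1658 = -0.0537 eV
Step 2: x = (mu-E)*eV/(kB*T) = -0.0537*1.602e-19/(1.381e-23*1821.9) = -0.3419
Step 3: exp(x) = 0.7104
Step 4: Xi = 1 + 0.7104 = 1.71

1.71


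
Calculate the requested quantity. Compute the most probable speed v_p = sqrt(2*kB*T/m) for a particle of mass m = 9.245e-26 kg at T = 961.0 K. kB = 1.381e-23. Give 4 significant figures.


Step 1: Numerator = 2*kB*T = 2*1.381e-23*961.0 = 2.654e-20
Step 2: Ratio = 2.654e-20 / 9.245e-26 = 2.871e+05
Step 3: v_p = sqrt(2.871e+05) = 535.8 m/s

535.8


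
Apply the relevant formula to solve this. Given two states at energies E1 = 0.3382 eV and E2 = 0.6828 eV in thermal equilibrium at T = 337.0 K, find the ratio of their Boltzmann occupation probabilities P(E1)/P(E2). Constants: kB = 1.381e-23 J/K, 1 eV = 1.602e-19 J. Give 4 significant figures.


Step 1: Compute energy difference dE = E1 - E2 = 0.3382 - 0.6828 = -0.3446 eV
Step 2: Convert to Joules: dE_J = -0.3446 * 1.602e-19 = -5.52e-20 J
Step 3: Compute exponent = -dE_J / (kB * T) = -(-5.52e-20) / (1.381e-23 * 337.0) = 11.86
Step 4: P(E1)/P(E2) = exp(11.86) = 1.418e+05

1.418e+05


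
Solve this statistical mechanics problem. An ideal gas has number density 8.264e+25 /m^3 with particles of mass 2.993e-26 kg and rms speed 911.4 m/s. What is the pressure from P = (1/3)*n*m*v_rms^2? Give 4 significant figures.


Step 1: v_rms^2 = 911.4^2 = 8.306e+05
Step 2: n*m = 8.264e+25*2.993e-26 = 2.473
Step 3: P = (1/3)*2.473*8.306e+05 = 6.848e+05 Pa

6.848e+05


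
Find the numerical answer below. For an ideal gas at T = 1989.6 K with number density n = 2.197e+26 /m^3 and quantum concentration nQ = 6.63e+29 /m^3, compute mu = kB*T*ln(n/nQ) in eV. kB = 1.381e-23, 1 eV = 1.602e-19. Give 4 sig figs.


Step 1: n/nQ = 2.197e+26/6.63e+29 = 0.0003314
Step 2: ln(n/nQ) = -8.012
Step 3: mu = kB*T*ln(n/nQ) = 2.748e-20*-8.012 = -2.201e-19 J
Step 4: Convert to eV: -2.201e-19/1.602e-19 = -1.374 eV

-1.374


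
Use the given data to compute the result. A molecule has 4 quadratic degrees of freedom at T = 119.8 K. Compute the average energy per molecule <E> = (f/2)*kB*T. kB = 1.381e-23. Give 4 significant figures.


Step 1: f/2 = 4/2 = 2
Step 2: kB*T = 1.381e-23 * 119.8 = 1.654e-21
Step 3: <E> = 2 * 1.654e-21 = 3.309e-21 J

3.309e-21


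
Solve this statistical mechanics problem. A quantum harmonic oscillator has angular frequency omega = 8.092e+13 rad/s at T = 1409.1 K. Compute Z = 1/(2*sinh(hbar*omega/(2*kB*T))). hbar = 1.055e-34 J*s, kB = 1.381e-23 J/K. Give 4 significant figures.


Step 1: Compute x = hbar*omega/(kB*T) = 1.055e-34*8.092e+13/(1.381e-23*1409.1) = 0.4387
Step 2: x/2 = 0.2194
Step 3: sinh(x/2) = 0.2211
Step 4: Z = 1/(2*0.2211) = 2.261

2.261


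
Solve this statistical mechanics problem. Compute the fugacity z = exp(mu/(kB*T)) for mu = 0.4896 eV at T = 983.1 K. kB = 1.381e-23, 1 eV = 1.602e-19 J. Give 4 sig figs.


Step 1: Convert mu to Joules: 0.4896*1.602e-19 = 7.843e-20 J
Step 2: kB*T = 1.381e-23*983.1 = 1.358e-20 J
Step 3: mu/(kB*T) = 5.777
Step 4: z = exp(5.777) = 322.8

322.8


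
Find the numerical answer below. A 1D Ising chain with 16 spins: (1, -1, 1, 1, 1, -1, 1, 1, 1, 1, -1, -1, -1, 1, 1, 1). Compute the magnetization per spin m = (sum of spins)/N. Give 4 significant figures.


Step 1: Count up spins (+1): 11, down spins (-1): 5
Step 2: Total magnetization M = 11 - 5 = 6
Step 3: m = M/N = 6/16 = 0.375

0.375


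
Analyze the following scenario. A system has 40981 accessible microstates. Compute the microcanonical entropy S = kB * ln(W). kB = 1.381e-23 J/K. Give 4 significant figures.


Step 1: ln(W) = ln(40981) = 10.62
Step 2: S = kB * ln(W) = 1.381e-23 * 10.62
Step 3: S = 1.467e-22 J/K

1.467e-22


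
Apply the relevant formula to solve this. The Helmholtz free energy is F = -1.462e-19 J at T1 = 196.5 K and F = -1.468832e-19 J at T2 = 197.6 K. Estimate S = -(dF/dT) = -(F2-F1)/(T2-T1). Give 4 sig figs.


Step 1: dF = F2 - F1 = -1.468832e-19 - (-1.462e-19) = -6.832e-22 J
Step 2: dT = T2 - T1 = 197.6 - 196.5 = 1.1 K
Step 3: S = -dF/dT = -(-6.832e-22)/1.1 = 6.211e-22 J/K

6.211e-22


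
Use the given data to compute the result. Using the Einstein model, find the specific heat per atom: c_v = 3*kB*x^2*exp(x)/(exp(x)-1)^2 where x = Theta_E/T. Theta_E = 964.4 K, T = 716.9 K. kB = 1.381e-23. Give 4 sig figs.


Step 1: x = Theta_E/T = 964.4/716.9 = 1.345
Step 2: x^2 = 1.81
Step 3: exp(x) = 3.839
Step 4: c_v = 3*1.381e-23*1.81*3.839/(3.839-1)^2 = 3.571e-23

3.571e-23


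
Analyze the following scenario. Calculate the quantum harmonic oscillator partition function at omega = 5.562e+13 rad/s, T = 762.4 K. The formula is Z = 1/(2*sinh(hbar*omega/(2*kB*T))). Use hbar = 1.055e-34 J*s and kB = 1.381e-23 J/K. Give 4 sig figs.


Step 1: Compute x = hbar*omega/(kB*T) = 1.055e-34*5.562e+13/(1.381e-23*762.4) = 0.5573
Step 2: x/2 = 0.2787
Step 3: sinh(x/2) = 0.2823
Step 4: Z = 1/(2*0.2823) = 1.771

1.771


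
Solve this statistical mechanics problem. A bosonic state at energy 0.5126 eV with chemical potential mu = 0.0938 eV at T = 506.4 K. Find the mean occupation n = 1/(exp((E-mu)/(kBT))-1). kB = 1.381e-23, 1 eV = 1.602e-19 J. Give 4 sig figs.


Step 1: (E - mu) = 0.4188 eV
Step 2: x = (E-mu)*eV/(kB*T) = 0.4188*1.602e-19/(1.381e-23*506.4) = 9.594
Step 3: exp(x) = 1.467e+04
Step 4: n = 1/(exp(x)-1) = 6.817e-05

6.817e-05


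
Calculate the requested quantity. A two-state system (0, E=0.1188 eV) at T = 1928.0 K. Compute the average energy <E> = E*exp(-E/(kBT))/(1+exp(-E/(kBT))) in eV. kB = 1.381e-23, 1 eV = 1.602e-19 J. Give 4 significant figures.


Step 1: beta*E = 0.1188*1.602e-19/(1.381e-23*1928.0) = 0.7148
Step 2: exp(-beta*E) = 0.4893
Step 3: <E> = 0.1188*0.4893/(1+0.4893) = 0.03903 eV

0.03903


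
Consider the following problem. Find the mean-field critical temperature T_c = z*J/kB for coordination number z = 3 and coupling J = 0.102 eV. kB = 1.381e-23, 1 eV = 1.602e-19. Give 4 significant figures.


Step 1: z*J = 3*0.102 = 0.306 eV
Step 2: Convert to Joules: 0.306*1.602e-19 = 4.902e-20 J
Step 3: T_c = 4.902e-20 / 1.381e-23 = 3550 K

3550


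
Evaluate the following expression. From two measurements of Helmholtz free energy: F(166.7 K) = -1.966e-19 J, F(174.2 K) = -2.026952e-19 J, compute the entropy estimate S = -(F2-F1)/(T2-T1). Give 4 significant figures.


Step 1: dF = F2 - F1 = -2.026952e-19 - (-1.966e-19) = -6.0952e-21 J
Step 2: dT = T2 - T1 = 174.2 - 166.7 = 7.5 K
Step 3: S = -dF/dT = -(-6.0952e-21)/7.5 = 8.127e-22 J/K

8.127e-22


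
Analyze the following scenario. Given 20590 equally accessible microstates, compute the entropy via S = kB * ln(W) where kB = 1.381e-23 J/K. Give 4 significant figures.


Step 1: ln(W) = ln(20590) = 9.933
Step 2: S = kB * ln(W) = 1.381e-23 * 9.933
Step 3: S = 1.372e-22 J/K

1.372e-22


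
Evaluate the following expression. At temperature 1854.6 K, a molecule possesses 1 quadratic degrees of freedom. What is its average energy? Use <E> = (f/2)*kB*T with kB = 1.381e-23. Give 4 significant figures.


Step 1: f/2 = 1/2 = 0.5
Step 2: kB*T = 1.381e-23 * 1854.6 = 2.561e-20
Step 3: <E> = 0.5 * 2.561e-20 = 1.281e-20 J

1.281e-20


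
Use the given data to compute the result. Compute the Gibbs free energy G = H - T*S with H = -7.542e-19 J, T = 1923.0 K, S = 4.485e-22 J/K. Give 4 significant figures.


Step 1: T*S = 1923.0 * 4.485e-22 = 8.625e-19 J
Step 2: G = H - T*S = -7.542e-19 - 8.625e-19
Step 3: G = -1.617e-18 J

-1.617e-18


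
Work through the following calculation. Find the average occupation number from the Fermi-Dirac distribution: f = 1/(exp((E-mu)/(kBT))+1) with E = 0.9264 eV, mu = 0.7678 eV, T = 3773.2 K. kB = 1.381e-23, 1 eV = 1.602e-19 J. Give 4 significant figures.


Step 1: (E - mu) = 0.9264 - 0.7678 = 0.1586 eV
Step 2: Convert: (E-mu)*eV = 2.541e-20 J
Step 3: x = (E-mu)*eV/(kB*T) = 0.4876
Step 4: f = 1/(exp(0.4876)+1) = 0.3805

0.3805


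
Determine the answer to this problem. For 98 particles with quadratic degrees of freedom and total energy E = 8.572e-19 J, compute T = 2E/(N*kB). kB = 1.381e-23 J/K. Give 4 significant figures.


Step 1: Numerator = 2*E = 2*8.572e-19 = 1.714e-18 J
Step 2: Denominator = N*kB = 98*1.381e-23 = 1.353e-21
Step 3: T = 1.714e-18 / 1.353e-21 = 1267 K

1267


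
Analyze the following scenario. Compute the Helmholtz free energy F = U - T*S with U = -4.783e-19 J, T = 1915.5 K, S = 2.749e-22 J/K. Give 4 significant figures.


Step 1: T*S = 1915.5 * 2.749e-22 = 5.266e-19 J
Step 2: F = U - T*S = -4.783e-19 - 5.266e-19
Step 3: F = -1.005e-18 J

-1.005e-18


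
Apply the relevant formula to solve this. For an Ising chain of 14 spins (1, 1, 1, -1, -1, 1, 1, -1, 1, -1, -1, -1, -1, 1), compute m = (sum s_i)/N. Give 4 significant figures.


Step 1: Count up spins (+1): 7, down spins (-1): 7
Step 2: Total magnetization M = 7 - 7 = 0
Step 3: m = M/N = 0/14 = 0

0


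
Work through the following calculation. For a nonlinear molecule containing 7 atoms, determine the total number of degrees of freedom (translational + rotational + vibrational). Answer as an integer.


Step 1: Translational DOF = 3
Step 2: Rotational DOF (nonlinear) = 3
Step 3: Vibrational DOF = 3*7 - 6 = 15
Step 4: Total = 3 + 3 + 15 = 21

21


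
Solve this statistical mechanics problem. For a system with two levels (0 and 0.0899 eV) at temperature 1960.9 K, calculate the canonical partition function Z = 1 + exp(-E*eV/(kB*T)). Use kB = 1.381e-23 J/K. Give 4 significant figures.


Step 1: Compute beta*E = E*eV/(kB*T) = 0.0899*1.602e-19/(1.381e-23*1960.9) = 0.5318
Step 2: exp(-beta*E) = exp(-0.5318) = 0.5875
Step 3: Z = 1 + 0.5875 = 1.588

1.588


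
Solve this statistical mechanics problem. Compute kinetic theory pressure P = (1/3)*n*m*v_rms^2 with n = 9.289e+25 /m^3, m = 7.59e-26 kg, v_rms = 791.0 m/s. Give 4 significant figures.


Step 1: v_rms^2 = 791.0^2 = 6.257e+05
Step 2: n*m = 9.289e+25*7.59e-26 = 7.05
Step 3: P = (1/3)*7.05*6.257e+05 = 1.47e+06 Pa

1.47e+06


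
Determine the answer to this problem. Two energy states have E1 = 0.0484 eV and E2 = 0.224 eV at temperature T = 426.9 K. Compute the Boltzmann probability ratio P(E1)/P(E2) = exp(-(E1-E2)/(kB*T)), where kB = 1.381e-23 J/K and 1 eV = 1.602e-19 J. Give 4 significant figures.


Step 1: Compute energy difference dE = E1 - E2 = 0.0484 - 0.224 = -0.1756 eV
Step 2: Convert to Joules: dE_J = -0.1756 * 1.602e-19 = -2.813e-20 J
Step 3: Compute exponent = -dE_J / (kB * T) = -(-2.813e-20) / (1.381e-23 * 426.9) = 4.772
Step 4: P(E1)/P(E2) = exp(4.772) = 118.1

118.1


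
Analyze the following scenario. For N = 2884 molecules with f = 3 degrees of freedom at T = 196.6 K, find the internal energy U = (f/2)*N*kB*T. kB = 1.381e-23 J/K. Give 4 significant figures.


Step 1: f/2 = 3/2 = 1.5
Step 2: N*kB*T = 2884*1.381e-23*196.6 = 7.83e-18
Step 3: U = 1.5 * 7.83e-18 = 1.175e-17 J

1.175e-17


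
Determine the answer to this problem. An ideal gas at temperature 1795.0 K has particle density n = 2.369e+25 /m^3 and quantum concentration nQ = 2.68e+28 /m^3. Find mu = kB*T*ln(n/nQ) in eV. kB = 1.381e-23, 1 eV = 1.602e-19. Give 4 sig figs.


Step 1: n/nQ = 2.369e+25/2.68e+28 = 0.000884
Step 2: ln(n/nQ) = -7.031
Step 3: mu = kB*T*ln(n/nQ) = 2.479e-20*-7.031 = -1.743e-19 J
Step 4: Convert to eV: -1.743e-19/1.602e-19 = -1.088 eV

-1.088


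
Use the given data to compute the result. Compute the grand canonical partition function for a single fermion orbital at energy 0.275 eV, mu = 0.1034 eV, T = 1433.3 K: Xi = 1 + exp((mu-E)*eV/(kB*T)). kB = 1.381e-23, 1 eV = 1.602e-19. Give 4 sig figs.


Step 1: (mu - E) = 0.1034 - 0.275 = -0.1716 eV
Step 2: x = (mu-E)*eV/(kB*T) = -0.1716*1.602e-19/(1.381e-23*1433.3) = -1.389
Step 3: exp(x) = 0.2494
Step 4: Xi = 1 + 0.2494 = 1.249

1.249


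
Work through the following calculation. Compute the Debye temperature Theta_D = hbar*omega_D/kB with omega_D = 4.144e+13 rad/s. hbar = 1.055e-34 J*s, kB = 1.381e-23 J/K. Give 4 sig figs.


Step 1: hbar*omega_D = 1.055e-34 * 4.144e+13 = 4.372e-21 J
Step 2: Theta_D = 4.372e-21 / 1.381e-23
Step 3: Theta_D = 316.6 K

316.6


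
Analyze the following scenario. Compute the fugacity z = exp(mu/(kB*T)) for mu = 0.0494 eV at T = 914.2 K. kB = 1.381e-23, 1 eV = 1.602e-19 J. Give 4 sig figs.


Step 1: Convert mu to Joules: 0.0494*1.602e-19 = 7.914e-21 J
Step 2: kB*T = 1.381e-23*914.2 = 1.263e-20 J
Step 3: mu/(kB*T) = 0.6268
Step 4: z = exp(0.6268) = 1.872

1.872


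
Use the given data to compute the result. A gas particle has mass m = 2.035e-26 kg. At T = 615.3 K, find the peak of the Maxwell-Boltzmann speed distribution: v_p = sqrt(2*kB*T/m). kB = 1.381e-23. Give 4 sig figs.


Step 1: Numerator = 2*kB*T = 2*1.381e-23*615.3 = 1.699e-20
Step 2: Ratio = 1.699e-20 / 2.035e-26 = 8.351e+05
Step 3: v_p = sqrt(8.351e+05) = 913.8 m/s

913.8


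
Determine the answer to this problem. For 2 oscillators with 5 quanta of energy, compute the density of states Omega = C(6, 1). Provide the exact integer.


Step 1: Use binomial coefficient C(6, 1)
Step 2: Numerator = 6! / 5!
Step 3: Denominator = 1!
Step 4: Omega = 6

6


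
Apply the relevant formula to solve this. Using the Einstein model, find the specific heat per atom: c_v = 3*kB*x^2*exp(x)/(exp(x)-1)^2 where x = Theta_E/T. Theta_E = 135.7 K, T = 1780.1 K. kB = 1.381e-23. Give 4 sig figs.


Step 1: x = Theta_E/T = 135.7/1780.1 = 0.07623
Step 2: x^2 = 0.005811
Step 3: exp(x) = 1.079
Step 4: c_v = 3*1.381e-23*0.005811*1.079/(1.079-1)^2 = 4.141e-23

4.141e-23


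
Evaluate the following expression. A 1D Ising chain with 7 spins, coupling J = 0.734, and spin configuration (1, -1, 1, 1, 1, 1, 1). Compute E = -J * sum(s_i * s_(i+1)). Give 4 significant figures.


Step 1: Nearest-neighbor products: -1, -1, 1, 1, 1, 1
Step 2: Sum of products = 2
Step 3: E = -0.734 * 2 = -1.468

-1.468


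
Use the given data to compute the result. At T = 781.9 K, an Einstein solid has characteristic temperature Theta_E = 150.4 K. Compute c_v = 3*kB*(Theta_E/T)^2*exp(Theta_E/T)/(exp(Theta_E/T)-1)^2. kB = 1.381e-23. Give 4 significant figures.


Step 1: x = Theta_E/T = 150.4/781.9 = 0.1924
Step 2: x^2 = 0.037
Step 3: exp(x) = 1.212
Step 4: c_v = 3*1.381e-23*0.037*1.212/(1.212-1)^2 = 4.13e-23

4.13e-23


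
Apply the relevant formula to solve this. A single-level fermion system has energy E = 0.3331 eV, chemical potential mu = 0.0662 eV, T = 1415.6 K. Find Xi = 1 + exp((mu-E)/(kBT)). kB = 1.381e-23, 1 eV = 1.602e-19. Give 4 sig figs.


Step 1: (mu - E) = 0.0662 - 0.3331 = -0.2669 eV
Step 2: x = (mu-E)*eV/(kB*T) = -0.2669*1.602e-19/(1.381e-23*1415.6) = -2.187
Step 3: exp(x) = 0.1122
Step 4: Xi = 1 + 0.1122 = 1.112

1.112


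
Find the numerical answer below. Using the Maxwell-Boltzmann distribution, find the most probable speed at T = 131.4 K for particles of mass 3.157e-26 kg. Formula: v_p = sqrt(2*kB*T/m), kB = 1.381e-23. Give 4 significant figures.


Step 1: Numerator = 2*kB*T = 2*1.381e-23*131.4 = 3.629e-21
Step 2: Ratio = 3.629e-21 / 3.157e-26 = 1.15e+05
Step 3: v_p = sqrt(1.15e+05) = 339.1 m/s

339.1


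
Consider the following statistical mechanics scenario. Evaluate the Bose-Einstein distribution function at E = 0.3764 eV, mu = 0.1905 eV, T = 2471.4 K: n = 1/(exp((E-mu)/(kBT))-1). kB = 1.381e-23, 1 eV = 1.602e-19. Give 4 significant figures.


Step 1: (E - mu) = 0.1859 eV
Step 2: x = (E-mu)*eV/(kB*T) = 0.1859*1.602e-19/(1.381e-23*2471.4) = 0.8726
Step 3: exp(x) = 2.393
Step 4: n = 1/(exp(x)-1) = 0.7178

0.7178


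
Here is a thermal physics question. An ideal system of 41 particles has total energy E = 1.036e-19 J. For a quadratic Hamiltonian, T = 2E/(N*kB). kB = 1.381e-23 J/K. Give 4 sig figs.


Step 1: Numerator = 2*E = 2*1.036e-19 = 2.072e-19 J
Step 2: Denominator = N*kB = 41*1.381e-23 = 5.662e-22
Step 3: T = 2.072e-19 / 5.662e-22 = 365.9 K

365.9


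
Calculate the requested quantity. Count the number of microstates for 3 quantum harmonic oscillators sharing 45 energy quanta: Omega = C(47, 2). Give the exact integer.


Step 1: Use binomial coefficient C(47, 2)
Step 2: Numerator = 47! / 45!
Step 3: Denominator = 2!
Step 4: Omega = 1081

1081


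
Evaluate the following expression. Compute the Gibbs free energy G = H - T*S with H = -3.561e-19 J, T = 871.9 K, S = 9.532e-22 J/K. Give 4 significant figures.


Step 1: T*S = 871.9 * 9.532e-22 = 8.311e-19 J
Step 2: G = H - T*S = -3.561e-19 - 8.311e-19
Step 3: G = -1.187e-18 J

-1.187e-18


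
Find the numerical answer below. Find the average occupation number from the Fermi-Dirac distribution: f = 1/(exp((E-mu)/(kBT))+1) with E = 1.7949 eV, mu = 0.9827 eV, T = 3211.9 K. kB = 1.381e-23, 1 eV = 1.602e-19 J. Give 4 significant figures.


Step 1: (E - mu) = 1.7949 - 0.9827 = 0.8122 eV
Step 2: Convert: (E-mu)*eV = 1.301e-19 J
Step 3: x = (E-mu)*eV/(kB*T) = 2.933
Step 4: f = 1/(exp(2.933)+1) = 0.05053

0.05053


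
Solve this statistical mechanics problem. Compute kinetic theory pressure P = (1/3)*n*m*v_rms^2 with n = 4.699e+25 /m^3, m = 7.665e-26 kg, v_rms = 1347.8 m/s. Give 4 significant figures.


Step 1: v_rms^2 = 1347.8^2 = 1.817e+06
Step 2: n*m = 4.699e+25*7.665e-26 = 3.602
Step 3: P = (1/3)*3.602*1.817e+06 = 2.181e+06 Pa

2.181e+06


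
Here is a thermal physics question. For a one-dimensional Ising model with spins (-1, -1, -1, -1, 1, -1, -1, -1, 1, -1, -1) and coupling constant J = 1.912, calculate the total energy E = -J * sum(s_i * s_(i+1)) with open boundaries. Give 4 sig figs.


Step 1: Nearest-neighbor products: 1, 1, 1, -1, -1, 1, 1, -1, -1, 1
Step 2: Sum of products = 2
Step 3: E = -1.912 * 2 = -3.824

-3.824


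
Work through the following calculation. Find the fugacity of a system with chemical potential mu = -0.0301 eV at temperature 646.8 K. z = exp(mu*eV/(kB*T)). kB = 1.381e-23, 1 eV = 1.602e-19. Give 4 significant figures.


Step 1: Convert mu to Joules: -0.0301*1.602e-19 = -4.822e-21 J
Step 2: kB*T = 1.381e-23*646.8 = 8.932e-21 J
Step 3: mu/(kB*T) = -0.5398
Step 4: z = exp(-0.5398) = 0.5828

0.5828


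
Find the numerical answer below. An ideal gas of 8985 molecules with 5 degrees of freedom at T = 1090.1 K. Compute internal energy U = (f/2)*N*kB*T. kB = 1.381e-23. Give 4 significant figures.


Step 1: f/2 = 5/2 = 2.5
Step 2: N*kB*T = 8985*1.381e-23*1090.1 = 1.353e-16
Step 3: U = 2.5 * 1.353e-16 = 3.382e-16 J

3.382e-16


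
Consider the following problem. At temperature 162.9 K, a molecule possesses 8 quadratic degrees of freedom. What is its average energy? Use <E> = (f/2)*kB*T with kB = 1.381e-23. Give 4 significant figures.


Step 1: f/2 = 8/2 = 4
Step 2: kB*T = 1.381e-23 * 162.9 = 2.25e-21
Step 3: <E> = 4 * 2.25e-21 = 8.999e-21 J

8.999e-21


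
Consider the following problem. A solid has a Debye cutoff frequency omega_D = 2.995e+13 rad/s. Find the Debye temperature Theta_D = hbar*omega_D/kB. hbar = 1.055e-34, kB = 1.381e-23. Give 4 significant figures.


Step 1: hbar*omega_D = 1.055e-34 * 2.995e+13 = 3.16e-21 J
Step 2: Theta_D = 3.16e-21 / 1.381e-23
Step 3: Theta_D = 228.8 K

228.8


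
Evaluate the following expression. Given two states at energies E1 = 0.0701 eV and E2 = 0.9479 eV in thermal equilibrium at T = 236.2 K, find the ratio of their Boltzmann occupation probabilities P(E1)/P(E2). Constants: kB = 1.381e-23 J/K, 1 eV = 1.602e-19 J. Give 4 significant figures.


Step 1: Compute energy difference dE = E1 - E2 = 0.0701 - 0.9479 = -0.8778 eV
Step 2: Convert to Joules: dE_J = -0.8778 * 1.602e-19 = -1.406e-19 J
Step 3: Compute exponent = -dE_J / (kB * T) = -(-1.406e-19) / (1.381e-23 * 236.2) = 43.11
Step 4: P(E1)/P(E2) = exp(43.11) = 5.281e+18

5.281e+18


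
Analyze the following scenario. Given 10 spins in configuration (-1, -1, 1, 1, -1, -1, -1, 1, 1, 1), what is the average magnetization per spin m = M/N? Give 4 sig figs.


Step 1: Count up spins (+1): 5, down spins (-1): 5
Step 2: Total magnetization M = 5 - 5 = 0
Step 3: m = M/N = 0/10 = 0

0


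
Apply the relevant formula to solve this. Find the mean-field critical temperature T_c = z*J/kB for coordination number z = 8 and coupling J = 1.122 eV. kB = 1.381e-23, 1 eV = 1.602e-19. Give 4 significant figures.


Step 1: z*J = 8*1.122 = 8.976 eV
Step 2: Convert to Joules: 8.976*1.602e-19 = 1.438e-18 J
Step 3: T_c = 1.438e-18 / 1.381e-23 = 1.041e+05 K

1.041e+05


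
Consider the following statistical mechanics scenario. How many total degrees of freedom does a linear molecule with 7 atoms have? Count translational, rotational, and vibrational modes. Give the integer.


Step 1: Translational DOF = 3
Step 2: Rotational DOF (linear) = 2
Step 3: Vibrational DOF = 3*7 - 5 = 16
Step 4: Total = 3 + 2 + 16 = 21

21


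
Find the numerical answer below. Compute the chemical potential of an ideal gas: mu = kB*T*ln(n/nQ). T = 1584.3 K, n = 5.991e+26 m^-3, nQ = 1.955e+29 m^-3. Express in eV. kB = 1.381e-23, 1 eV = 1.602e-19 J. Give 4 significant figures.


Step 1: n/nQ = 5.991e+26/1.955e+29 = 0.003064
Step 2: ln(n/nQ) = -5.788
Step 3: mu = kB*T*ln(n/nQ) = 2.188e-20*-5.788 = -1.266e-19 J
Step 4: Convert to eV: -1.266e-19/1.602e-19 = -0.7905 eV

-0.7905


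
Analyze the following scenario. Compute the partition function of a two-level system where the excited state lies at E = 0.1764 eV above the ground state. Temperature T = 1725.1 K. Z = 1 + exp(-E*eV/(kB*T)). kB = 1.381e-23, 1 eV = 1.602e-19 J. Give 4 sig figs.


Step 1: Compute beta*E = E*eV/(kB*T) = 0.1764*1.602e-19/(1.381e-23*1725.1) = 1.186
Step 2: exp(-beta*E) = exp(-1.186) = 0.3054
Step 3: Z = 1 + 0.3054 = 1.305

1.305


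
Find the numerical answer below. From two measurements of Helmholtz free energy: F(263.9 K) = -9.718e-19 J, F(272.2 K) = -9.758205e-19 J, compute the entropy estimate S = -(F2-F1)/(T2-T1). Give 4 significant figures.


Step 1: dF = F2 - F1 = -9.758205e-19 - (-9.718e-19) = -4.0205e-21 J
Step 2: dT = T2 - T1 = 272.2 - 263.9 = 8.3 K
Step 3: S = -dF/dT = -(-4.0205e-21)/8.3 = 4.844e-22 J/K

4.844e-22


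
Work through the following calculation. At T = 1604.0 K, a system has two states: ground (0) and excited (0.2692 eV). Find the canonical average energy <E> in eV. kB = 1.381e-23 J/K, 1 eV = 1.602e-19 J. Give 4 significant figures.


Step 1: beta*E = 0.2692*1.602e-19/(1.381e-23*1604.0) = 1.947
Step 2: exp(-beta*E) = 0.1427
Step 3: <E> = 0.2692*0.1427/(1+0.1427) = 0.03362 eV

0.03362


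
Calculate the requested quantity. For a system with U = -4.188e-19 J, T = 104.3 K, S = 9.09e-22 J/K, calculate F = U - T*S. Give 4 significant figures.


Step 1: T*S = 104.3 * 9.09e-22 = 9.481e-20 J
Step 2: F = U - T*S = -4.188e-19 - 9.481e-20
Step 3: F = -5.136e-19 J

-5.136e-19


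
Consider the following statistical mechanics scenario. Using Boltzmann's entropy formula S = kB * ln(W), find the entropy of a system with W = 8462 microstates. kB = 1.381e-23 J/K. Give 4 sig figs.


Step 1: ln(W) = ln(8462) = 9.043
Step 2: S = kB * ln(W) = 1.381e-23 * 9.043
Step 3: S = 1.249e-22 J/K

1.249e-22


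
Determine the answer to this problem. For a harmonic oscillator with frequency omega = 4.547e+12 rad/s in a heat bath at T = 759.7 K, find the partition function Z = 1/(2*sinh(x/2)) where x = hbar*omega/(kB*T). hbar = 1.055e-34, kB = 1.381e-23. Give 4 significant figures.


Step 1: Compute x = hbar*omega/(kB*T) = 1.055e-34*4.547e+12/(1.381e-23*759.7) = 0.04572
Step 2: x/2 = 0.02286
Step 3: sinh(x/2) = 0.02286
Step 4: Z = 1/(2*0.02286) = 21.87

21.87


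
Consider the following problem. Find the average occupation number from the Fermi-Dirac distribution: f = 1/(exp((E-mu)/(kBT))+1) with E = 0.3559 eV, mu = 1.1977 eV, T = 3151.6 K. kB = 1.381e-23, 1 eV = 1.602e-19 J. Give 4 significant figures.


Step 1: (E - mu) = 0.3559 - 1.1977 = -0.8418 eV
Step 2: Convert: (E-mu)*eV = -1.349e-19 J
Step 3: x = (E-mu)*eV/(kB*T) = -3.098
Step 4: f = 1/(exp(-3.098)+1) = 0.9568

0.9568


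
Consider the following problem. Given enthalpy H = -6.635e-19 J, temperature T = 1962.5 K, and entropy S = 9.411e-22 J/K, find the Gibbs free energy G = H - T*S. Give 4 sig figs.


Step 1: T*S = 1962.5 * 9.411e-22 = 1.847e-18 J
Step 2: G = H - T*S = -6.635e-19 - 1.847e-18
Step 3: G = -2.51e-18 J

-2.51e-18


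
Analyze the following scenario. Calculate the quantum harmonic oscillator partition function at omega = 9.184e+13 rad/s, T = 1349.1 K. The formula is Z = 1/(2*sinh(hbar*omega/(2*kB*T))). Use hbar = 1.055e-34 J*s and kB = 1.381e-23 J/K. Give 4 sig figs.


Step 1: Compute x = hbar*omega/(kB*T) = 1.055e-34*9.184e+13/(1.381e-23*1349.1) = 0.5201
Step 2: x/2 = 0.26
Step 3: sinh(x/2) = 0.263
Step 4: Z = 1/(2*0.263) = 1.901

1.901


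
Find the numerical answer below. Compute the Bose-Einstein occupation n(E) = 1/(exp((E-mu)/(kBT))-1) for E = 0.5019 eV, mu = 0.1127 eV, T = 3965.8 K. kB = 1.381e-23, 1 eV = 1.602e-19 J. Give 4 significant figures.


Step 1: (E - mu) = 0.3892 eV
Step 2: x = (E-mu)*eV/(kB*T) = 0.3892*1.602e-19/(1.381e-23*3965.8) = 1.138
Step 3: exp(x) = 3.122
Step 4: n = 1/(exp(x)-1) = 0.4713

0.4713


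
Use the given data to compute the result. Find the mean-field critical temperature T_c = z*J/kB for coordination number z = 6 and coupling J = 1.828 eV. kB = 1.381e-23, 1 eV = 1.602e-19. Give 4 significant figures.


Step 1: z*J = 6*1.828 = 10.97 eV
Step 2: Convert to Joules: 10.97*1.602e-19 = 1.757e-18 J
Step 3: T_c = 1.757e-18 / 1.381e-23 = 1.272e+05 K

1.272e+05


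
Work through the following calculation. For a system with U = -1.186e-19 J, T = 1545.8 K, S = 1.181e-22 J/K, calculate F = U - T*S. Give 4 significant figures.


Step 1: T*S = 1545.8 * 1.181e-22 = 1.826e-19 J
Step 2: F = U - T*S = -1.186e-19 - 1.826e-19
Step 3: F = -3.012e-19 J

-3.012e-19


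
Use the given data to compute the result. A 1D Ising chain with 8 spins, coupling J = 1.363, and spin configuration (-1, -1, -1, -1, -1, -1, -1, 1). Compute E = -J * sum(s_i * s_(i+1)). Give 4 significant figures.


Step 1: Nearest-neighbor products: 1, 1, 1, 1, 1, 1, -1
Step 2: Sum of products = 5
Step 3: E = -1.363 * 5 = -6.815

-6.815


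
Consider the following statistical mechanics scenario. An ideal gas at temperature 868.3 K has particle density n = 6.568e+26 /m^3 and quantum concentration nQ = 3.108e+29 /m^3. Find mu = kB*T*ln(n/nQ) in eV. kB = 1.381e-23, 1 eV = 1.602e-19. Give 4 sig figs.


Step 1: n/nQ = 6.568e+26/3.108e+29 = 0.002113
Step 2: ln(n/nQ) = -6.16
Step 3: mu = kB*T*ln(n/nQ) = 1.199e-20*-6.16 = -7.386e-20 J
Step 4: Convert to eV: -7.386e-20/1.602e-19 = -0.4611 eV

-0.4611


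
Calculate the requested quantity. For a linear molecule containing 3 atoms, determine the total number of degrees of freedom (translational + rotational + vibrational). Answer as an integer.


Step 1: Translational DOF = 3
Step 2: Rotational DOF (linear) = 2
Step 3: Vibrational DOF = 3*3 - 5 = 4
Step 4: Total = 3 + 2 + 4 = 9

9


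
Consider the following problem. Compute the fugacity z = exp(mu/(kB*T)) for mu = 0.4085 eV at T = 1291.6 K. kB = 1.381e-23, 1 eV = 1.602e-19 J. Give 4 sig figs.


Step 1: Convert mu to Joules: 0.4085*1.602e-19 = 6.544e-20 J
Step 2: kB*T = 1.381e-23*1291.6 = 1.784e-20 J
Step 3: mu/(kB*T) = 3.669
Step 4: z = exp(3.669) = 39.21

39.21


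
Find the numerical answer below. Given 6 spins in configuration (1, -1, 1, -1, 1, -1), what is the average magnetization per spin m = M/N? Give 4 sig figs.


Step 1: Count up spins (+1): 3, down spins (-1): 3
Step 2: Total magnetization M = 3 - 3 = 0
Step 3: m = M/N = 0/6 = 0

0


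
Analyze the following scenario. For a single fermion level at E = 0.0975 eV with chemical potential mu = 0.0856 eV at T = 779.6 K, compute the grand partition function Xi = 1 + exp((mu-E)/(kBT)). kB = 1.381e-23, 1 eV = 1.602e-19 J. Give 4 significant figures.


Step 1: (mu - E) = 0.0856 - 0.0975 = -0.0119 eV
Step 2: x = (mu-E)*eV/(kB*T) = -0.0119*1.602e-19/(1.381e-23*779.6) = -0.1771
Step 3: exp(x) = 0.8377
Step 4: Xi = 1 + 0.8377 = 1.838

1.838


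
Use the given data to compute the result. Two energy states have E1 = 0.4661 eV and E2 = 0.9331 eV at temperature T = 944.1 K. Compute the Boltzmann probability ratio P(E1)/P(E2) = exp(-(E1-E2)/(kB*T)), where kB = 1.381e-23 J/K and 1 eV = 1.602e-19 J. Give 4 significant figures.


Step 1: Compute energy difference dE = E1 - E2 = 0.4661 - 0.9331 = -0.467 eV
Step 2: Convert to Joules: dE_J = -0.467 * 1.602e-19 = -7.481e-20 J
Step 3: Compute exponent = -dE_J / (kB * T) = -(-7.481e-20) / (1.381e-23 * 944.1) = 5.738
Step 4: P(E1)/P(E2) = exp(5.738) = 310.5

310.5


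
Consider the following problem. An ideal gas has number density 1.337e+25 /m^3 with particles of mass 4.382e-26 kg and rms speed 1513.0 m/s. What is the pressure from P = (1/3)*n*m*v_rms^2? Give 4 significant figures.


Step 1: v_rms^2 = 1513.0^2 = 2.289e+06
Step 2: n*m = 1.337e+25*4.382e-26 = 0.5859
Step 3: P = (1/3)*0.5859*2.289e+06 = 4.471e+05 Pa

4.471e+05


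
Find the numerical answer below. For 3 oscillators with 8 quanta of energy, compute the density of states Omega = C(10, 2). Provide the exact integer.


Step 1: Use binomial coefficient C(10, 2)
Step 2: Numerator = 10! / 8!
Step 3: Denominator = 2!
Step 4: Omega = 45

45


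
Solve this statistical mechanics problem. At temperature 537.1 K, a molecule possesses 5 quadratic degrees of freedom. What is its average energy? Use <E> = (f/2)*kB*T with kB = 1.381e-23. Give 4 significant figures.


Step 1: f/2 = 5/2 = 2.5
Step 2: kB*T = 1.381e-23 * 537.1 = 7.417e-21
Step 3: <E> = 2.5 * 7.417e-21 = 1.854e-20 J

1.854e-20


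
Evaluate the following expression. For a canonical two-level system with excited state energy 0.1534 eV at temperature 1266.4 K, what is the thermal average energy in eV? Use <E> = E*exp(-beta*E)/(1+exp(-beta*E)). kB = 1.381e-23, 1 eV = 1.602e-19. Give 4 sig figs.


Step 1: beta*E = 0.1534*1.602e-19/(1.381e-23*1266.4) = 1.405
Step 2: exp(-beta*E) = 0.2453
Step 3: <E> = 0.1534*0.2453/(1+0.2453) = 0.03022 eV

0.03022


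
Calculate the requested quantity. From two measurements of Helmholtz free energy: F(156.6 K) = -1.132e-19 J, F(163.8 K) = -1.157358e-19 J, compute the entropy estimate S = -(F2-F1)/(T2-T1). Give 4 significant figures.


Step 1: dF = F2 - F1 = -1.157358e-19 - (-1.132e-19) = -2.5358e-21 J
Step 2: dT = T2 - T1 = 163.8 - 156.6 = 7.2 K
Step 3: S = -dF/dT = -(-2.5358e-21)/7.2 = 3.522e-22 J/K

3.522e-22


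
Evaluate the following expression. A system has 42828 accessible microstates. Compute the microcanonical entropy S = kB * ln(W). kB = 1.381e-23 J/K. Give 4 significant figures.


Step 1: ln(W) = ln(42828) = 10.66
Step 2: S = kB * ln(W) = 1.381e-23 * 10.66
Step 3: S = 1.473e-22 J/K

1.473e-22


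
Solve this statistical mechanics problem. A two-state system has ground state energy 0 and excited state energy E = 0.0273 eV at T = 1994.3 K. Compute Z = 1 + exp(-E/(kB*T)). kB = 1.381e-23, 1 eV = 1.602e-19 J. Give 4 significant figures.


Step 1: Compute beta*E = E*eV/(kB*T) = 0.0273*1.602e-19/(1.381e-23*1994.3) = 0.1588
Step 2: exp(-beta*E) = exp(-0.1588) = 0.8532
Step 3: Z = 1 + 0.8532 = 1.853

1.853


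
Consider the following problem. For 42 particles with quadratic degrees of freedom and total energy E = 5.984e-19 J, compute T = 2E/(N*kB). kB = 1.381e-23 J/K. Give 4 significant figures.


Step 1: Numerator = 2*E = 2*5.984e-19 = 1.197e-18 J
Step 2: Denominator = N*kB = 42*1.381e-23 = 5.8e-22
Step 3: T = 1.197e-18 / 5.8e-22 = 2063 K

2063


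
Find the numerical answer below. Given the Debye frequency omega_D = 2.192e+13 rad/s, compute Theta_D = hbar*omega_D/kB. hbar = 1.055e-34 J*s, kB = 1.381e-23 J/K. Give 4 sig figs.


Step 1: hbar*omega_D = 1.055e-34 * 2.192e+13 = 2.313e-21 J
Step 2: Theta_D = 2.313e-21 / 1.381e-23
Step 3: Theta_D = 167.5 K

167.5


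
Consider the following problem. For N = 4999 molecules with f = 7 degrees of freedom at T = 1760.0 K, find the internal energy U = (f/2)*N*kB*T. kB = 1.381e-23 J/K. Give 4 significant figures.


Step 1: f/2 = 7/2 = 3.5
Step 2: N*kB*T = 4999*1.381e-23*1760.0 = 1.215e-16
Step 3: U = 3.5 * 1.215e-16 = 4.253e-16 J

4.253e-16


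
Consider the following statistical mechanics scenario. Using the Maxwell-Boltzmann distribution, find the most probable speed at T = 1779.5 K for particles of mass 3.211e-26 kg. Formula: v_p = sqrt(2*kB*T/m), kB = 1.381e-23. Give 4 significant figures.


Step 1: Numerator = 2*kB*T = 2*1.381e-23*1779.5 = 4.915e-20
Step 2: Ratio = 4.915e-20 / 3.211e-26 = 1.531e+06
Step 3: v_p = sqrt(1.531e+06) = 1237 m/s

1237


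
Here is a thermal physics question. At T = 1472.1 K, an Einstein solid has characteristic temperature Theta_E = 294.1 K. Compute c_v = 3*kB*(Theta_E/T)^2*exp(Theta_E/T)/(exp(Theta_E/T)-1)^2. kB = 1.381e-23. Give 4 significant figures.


Step 1: x = Theta_E/T = 294.1/1472.1 = 0.1998
Step 2: x^2 = 0.03991
Step 3: exp(x) = 1.221
Step 4: c_v = 3*1.381e-23*0.03991*1.221/(1.221-1)^2 = 4.129e-23

4.129e-23


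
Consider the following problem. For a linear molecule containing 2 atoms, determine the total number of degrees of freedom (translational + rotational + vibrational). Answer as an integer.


Step 1: Translational DOF = 3
Step 2: Rotational DOF (linear) = 2
Step 3: Vibrational DOF = 3*2 - 5 = 1
Step 4: Total = 3 + 2 + 1 = 6

6


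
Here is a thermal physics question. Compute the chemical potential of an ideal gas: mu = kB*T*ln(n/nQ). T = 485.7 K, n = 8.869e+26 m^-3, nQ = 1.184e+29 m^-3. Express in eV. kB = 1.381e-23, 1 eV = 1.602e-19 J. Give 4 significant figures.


Step 1: n/nQ = 8.869e+26/1.184e+29 = 0.007491
Step 2: ln(n/nQ) = -4.894
Step 3: mu = kB*T*ln(n/nQ) = 6.708e-21*-4.894 = -3.283e-20 J
Step 4: Convert to eV: -3.283e-20/1.602e-19 = -0.2049 eV

-0.2049


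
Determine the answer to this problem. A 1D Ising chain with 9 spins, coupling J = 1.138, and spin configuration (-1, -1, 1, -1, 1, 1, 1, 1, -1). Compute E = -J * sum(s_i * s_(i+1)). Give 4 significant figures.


Step 1: Nearest-neighbor products: 1, -1, -1, -1, 1, 1, 1, -1
Step 2: Sum of products = 0
Step 3: E = -1.138 * 0 = 0

0


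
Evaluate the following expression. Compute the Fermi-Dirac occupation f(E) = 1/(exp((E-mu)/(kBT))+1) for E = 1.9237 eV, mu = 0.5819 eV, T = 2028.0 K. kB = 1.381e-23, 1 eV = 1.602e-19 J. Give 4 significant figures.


Step 1: (E - mu) = 1.9237 - 0.5819 = 1.342 eV
Step 2: Convert: (E-mu)*eV = 2.15e-19 J
Step 3: x = (E-mu)*eV/(kB*T) = 7.675
Step 4: f = 1/(exp(7.675)+1) = 0.000464

0.000464


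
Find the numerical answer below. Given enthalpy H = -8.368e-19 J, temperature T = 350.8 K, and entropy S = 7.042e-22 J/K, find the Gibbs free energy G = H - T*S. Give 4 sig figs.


Step 1: T*S = 350.8 * 7.042e-22 = 2.47e-19 J
Step 2: G = H - T*S = -8.368e-19 - 2.47e-19
Step 3: G = -1.084e-18 J

-1.084e-18


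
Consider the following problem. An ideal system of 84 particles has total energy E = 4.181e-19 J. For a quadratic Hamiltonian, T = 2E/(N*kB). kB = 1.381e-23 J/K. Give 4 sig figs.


Step 1: Numerator = 2*E = 2*4.181e-19 = 8.362e-19 J
Step 2: Denominator = N*kB = 84*1.381e-23 = 1.16e-21
Step 3: T = 8.362e-19 / 1.16e-21 = 720.8 K

720.8


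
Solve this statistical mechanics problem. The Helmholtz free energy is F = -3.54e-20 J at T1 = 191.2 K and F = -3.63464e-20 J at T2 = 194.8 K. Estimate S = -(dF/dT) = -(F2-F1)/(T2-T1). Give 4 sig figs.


Step 1: dF = F2 - F1 = -3.63464e-20 - (-3.54e-20) = -9.464e-22 J
Step 2: dT = T2 - T1 = 194.8 - 191.2 = 3.6 K
Step 3: S = -dF/dT = -(-9.464e-22)/3.6 = 2.629e-22 J/K

2.629e-22


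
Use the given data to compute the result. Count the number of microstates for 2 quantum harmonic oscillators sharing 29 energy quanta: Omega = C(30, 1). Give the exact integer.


Step 1: Use binomial coefficient C(30, 1)
Step 2: Numerator = 30! / 29!
Step 3: Denominator = 1!
Step 4: Omega = 30

30
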